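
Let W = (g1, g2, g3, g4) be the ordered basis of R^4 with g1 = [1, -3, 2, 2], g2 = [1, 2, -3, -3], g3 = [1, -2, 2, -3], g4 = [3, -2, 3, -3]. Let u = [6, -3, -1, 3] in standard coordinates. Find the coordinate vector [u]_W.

We seek scalars with c_1 g1 + ... + c_4 g4 = u; equivalently solve M c = u where the columns of M are g1, ..., g4.
Solving this 4x4 system gives c = (3, 2, -2, 1).
Check: 3g1 + 2g2 - 2g3 + g4 = [6, -3, -1, 3].

[3, 2, -2, 1]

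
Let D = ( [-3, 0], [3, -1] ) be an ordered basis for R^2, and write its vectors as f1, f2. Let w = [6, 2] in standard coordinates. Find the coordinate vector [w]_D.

We seek scalars with c_1 f1 + c_2 f2 = w; equivalently solve M c = w where the columns of M are f1, f2.
System: -3c_1 + 3c_2 = 6, 0c_1 - c_2 = 2; solving gives c_1 = -4, c_2 = -2.
Check: -4f1 - 2f2 = [6, 2].

[-4, -2]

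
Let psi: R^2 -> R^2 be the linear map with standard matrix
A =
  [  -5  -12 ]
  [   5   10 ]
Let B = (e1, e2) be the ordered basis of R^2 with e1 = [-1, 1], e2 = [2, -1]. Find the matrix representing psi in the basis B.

The j-th column of [psi]_B is [psi(ej)]_B.
psi(e1) = A e1 = [-7, 5] = 3e1 - 2e2, so column 1 is [3, -2].
Repeating for e2 and assembling the columns gives [[3, 2], [-2, 2]].

[[3, 2], [-2, 2]]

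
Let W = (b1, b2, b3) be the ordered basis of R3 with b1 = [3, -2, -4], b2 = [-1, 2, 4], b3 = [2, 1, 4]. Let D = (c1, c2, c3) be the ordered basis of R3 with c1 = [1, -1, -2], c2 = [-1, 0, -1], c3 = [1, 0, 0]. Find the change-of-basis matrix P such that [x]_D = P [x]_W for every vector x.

[[2, -2, -1], [0, 0, -2], [1, 1, 1]]

Take x = bj: its W-coordinates are the j-th standard unit vector, so P e_j — column j of P — equals [bj]_D.
b1 = 2c1 + 0·c2 + c3, giving column 1 = [2, 0, 1]; repeating for each j gives P = [[2, -2, -1], [0, 0, -2], [1, 1, 1]].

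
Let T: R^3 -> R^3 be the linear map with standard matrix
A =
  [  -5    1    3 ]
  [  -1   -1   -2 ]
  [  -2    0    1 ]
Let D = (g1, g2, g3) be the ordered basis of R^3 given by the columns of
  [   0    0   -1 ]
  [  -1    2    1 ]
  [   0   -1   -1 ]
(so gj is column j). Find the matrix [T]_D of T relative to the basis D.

The j-th column of [T]_D is [T(gj)]_D.
T(g1) = A g1 = [-1, 1, 0] = -2g1 - g2 + g3, so column 1 is [-2, -1, 1].
Repeating for g2, g3 and assembling the columns gives [[-2, 1, -1], [-1, 0, 2], [1, 1, -3]].

[[-2, 1, -1], [-1, 0, 2], [1, 1, -3]]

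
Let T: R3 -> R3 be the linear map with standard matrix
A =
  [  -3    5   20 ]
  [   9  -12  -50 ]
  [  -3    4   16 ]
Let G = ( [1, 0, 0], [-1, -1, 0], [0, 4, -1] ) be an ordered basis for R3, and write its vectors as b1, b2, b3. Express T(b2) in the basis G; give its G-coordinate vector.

[-1, 1, 1]

Compute T(b2) = A b2 = [-2, 3, -1] in standard coordinates.
Then write this in G-coordinates: solve for y in y_1 b1 + ... + y_3 b3 = [-2, 3, -1].
This gives y = [-1, 1, 1], which is column 2 of [T]_G.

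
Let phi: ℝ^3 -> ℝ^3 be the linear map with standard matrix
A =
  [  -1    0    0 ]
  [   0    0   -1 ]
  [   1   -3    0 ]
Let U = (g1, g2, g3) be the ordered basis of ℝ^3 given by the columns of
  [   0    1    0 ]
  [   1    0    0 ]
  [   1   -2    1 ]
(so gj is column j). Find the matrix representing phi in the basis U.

[[-1, 2, -1], [0, -1, 0], [-2, -3, 1]]

Let P have columns g1, ..., g3. Then [phi]_U = P^(-1) A P.
Here det P = -1, so P^(-1) is integer; computing A P first and then P^(-1)(A P) gives [[-1, 2, -1], [0, -1, 0], [-2, -3, 1]].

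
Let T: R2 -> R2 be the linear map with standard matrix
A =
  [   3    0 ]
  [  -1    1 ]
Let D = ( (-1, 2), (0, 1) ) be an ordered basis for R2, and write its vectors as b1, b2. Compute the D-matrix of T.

The j-th column of [T]_D is [T(bj)]_D.
T(b1) = A b1 = (-3, 3) = 3b1 - 3b2, so column 1 is (3, -3).
Repeating for b2 and assembling the columns gives [[3, 0], [-3, 1]].

[[3, 0], [-3, 1]]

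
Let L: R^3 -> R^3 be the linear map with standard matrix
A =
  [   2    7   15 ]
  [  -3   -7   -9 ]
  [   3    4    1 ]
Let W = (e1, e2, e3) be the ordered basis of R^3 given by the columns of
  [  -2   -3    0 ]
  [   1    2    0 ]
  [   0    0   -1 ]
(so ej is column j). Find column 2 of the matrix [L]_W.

Compute L(e2) = A e2 = <8, -5, -1> in standard coordinates.
Then write this in W-coordinates: solve for y in y_1 e1 + ... + y_3 e3 = <8, -5, -1>.
This gives y = <-1, -2, 1>, which is column 2 of [L]_W.

<-1, -2, 1>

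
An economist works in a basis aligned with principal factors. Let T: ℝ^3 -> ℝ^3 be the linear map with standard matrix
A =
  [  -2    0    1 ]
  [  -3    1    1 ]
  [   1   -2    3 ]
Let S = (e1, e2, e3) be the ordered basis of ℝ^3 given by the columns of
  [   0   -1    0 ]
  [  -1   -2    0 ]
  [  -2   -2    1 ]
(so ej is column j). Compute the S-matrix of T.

[[-1, 1, 1], [2, 0, -1], [-2, -1, 3]]

With P the matrix whose columns are e1, ..., e3, [T]_S = P^(-1) A P.
Column by column: T(e1) = A e1 = (-2, -3, -4); its S-coordinates (-1, 2, -2) give column 1.
Continuing for each basis vector yields [T]_S = [[-1, 1, 1], [2, 0, -1], [-2, -1, 3]].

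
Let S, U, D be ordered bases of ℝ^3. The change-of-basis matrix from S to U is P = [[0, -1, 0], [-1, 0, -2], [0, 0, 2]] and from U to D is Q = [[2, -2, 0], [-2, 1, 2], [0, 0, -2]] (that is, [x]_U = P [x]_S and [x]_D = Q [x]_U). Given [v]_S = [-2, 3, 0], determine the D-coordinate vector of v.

First [v]_U = P [v]_S = [-3, 2, 0].
Then [v]_D = Q [v]_U = [-10, 8, 0].

[-10, 8, 0]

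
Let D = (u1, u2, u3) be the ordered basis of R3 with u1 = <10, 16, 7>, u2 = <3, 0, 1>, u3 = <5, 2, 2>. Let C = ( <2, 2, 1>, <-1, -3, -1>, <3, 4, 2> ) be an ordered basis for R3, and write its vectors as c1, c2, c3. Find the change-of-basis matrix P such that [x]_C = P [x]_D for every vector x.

Column j of P is [uj]_C, since P maps D-coordinates to C-coordinates.
Expressing u1 in C: u1 = c1 - 2c2 + 2c3, so column 1 of P is <1, -2, 2>.
Doing the same for each uj gives P = [[1, 1, 2], [-2, 2, 2], [2, 1, 1]].

[[1, 1, 2], [-2, 2, 2], [2, 1, 1]]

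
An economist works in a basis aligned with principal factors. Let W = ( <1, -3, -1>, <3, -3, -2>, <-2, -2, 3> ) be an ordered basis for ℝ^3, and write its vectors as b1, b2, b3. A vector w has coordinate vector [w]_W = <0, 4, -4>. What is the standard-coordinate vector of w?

<20, -4, -20>

The coordinates say w = 0·b1 + 4b2 - 4b3; adding the scaled basis vectors gives <20, -4, -20>.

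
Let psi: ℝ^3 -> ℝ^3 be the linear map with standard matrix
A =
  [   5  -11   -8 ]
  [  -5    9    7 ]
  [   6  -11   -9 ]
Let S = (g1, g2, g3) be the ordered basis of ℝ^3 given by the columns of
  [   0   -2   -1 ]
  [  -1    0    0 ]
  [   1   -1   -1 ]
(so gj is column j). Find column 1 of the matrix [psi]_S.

(2, -3, 3)

Column 1 of [psi]_S is the S-coordinate vector of psi(g1).
In standard coordinates psi(g1) = A g1 = (3, -2, 2).
Converting to S: (3, -2, 2) = 2g1 - 3g2 + 3g3, so the coordinate vector is (2, -3, 3).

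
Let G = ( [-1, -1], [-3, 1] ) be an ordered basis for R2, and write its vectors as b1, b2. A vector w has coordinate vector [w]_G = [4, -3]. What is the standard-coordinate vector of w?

w = M [w]_G, where M has columns b1, b2.
Carrying out the matrix-vector product, w = [5, -7].

[5, -7]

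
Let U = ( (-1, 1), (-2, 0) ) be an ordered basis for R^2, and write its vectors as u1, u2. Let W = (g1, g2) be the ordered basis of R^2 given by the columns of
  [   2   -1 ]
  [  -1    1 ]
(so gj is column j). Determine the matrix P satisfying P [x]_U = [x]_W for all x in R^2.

[[0, -2], [1, -2]]

Take x = uj: its U-coordinates are the j-th standard unit vector, so P e_j — column j of P — equals [uj]_W.
u1 = 0·g1 + g2, giving column 1 = (0, 1); repeating for each j gives P = [[0, -2], [1, -2]].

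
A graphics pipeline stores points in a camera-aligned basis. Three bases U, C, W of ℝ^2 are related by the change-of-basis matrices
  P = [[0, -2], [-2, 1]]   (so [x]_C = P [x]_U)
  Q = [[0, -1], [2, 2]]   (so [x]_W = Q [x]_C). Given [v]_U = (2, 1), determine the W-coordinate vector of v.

First [v]_C = P [v]_U = (-2, -3).
Then [v]_W = Q [v]_C = (3, -10).

(3, -10)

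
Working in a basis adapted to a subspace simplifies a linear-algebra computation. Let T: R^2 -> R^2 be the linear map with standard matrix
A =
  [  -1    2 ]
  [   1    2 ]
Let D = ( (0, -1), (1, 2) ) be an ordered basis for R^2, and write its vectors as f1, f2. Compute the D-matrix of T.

The j-th column of [T]_D is [T(fj)]_D.
T(f1) = A f1 = (-2, -2) = -2f1 - 2f2, so column 1 is (-2, -2).
Repeating for f2 and assembling the columns gives [[-2, 1], [-2, 3]].

[[-2, 1], [-2, 3]]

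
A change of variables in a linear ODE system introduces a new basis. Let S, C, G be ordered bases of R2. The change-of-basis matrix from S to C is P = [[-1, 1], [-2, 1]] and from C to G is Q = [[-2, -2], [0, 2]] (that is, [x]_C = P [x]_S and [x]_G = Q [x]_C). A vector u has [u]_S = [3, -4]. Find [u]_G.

First [u]_C = P [u]_S = [-7, -10].
Then [u]_G = Q [u]_C = [34, -20].

[34, -20]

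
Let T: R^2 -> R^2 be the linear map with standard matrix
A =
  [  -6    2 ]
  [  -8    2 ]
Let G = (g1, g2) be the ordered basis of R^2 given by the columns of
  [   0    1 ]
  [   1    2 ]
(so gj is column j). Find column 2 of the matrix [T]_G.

<0, -2>

Compute T(g2) = A g2 = <-2, -4> in standard coordinates.
Then write this in G-coordinates: solve for y in y_1 g1 + y_2 g2 = <-2, -4>.
This gives y = <0, -2>, which is column 2 of [T]_G.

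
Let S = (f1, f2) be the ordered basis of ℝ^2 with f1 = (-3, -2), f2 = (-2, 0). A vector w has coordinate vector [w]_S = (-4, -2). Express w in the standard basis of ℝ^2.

w = M [w]_S, where M has columns f1, f2.
Carrying out the matrix-vector product, w = (16, 8).

(16, 8)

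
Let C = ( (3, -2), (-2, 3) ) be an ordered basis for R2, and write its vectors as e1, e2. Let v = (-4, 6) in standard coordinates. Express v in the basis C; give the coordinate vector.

Write v = c_1 e1 + c_2 e2 and solve for the c_i.
System: 3c_1 - 2c_2 = -4, -2c_1 + 3c_2 = 6; solving gives c_1 = 0, c_2 = 2.
Check: 0·e1 + 2e2 = (-4, 6).

(0, 2)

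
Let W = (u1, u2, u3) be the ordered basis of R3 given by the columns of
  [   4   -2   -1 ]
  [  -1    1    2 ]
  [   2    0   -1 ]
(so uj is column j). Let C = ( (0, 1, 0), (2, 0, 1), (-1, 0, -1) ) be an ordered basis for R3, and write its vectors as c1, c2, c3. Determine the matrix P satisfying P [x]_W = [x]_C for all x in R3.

Column j of P is [uj]_C, since P maps W-coordinates to C-coordinates.
Expressing u1 in C: u1 = -c1 + 2c2 + 0·c3, so column 1 of P is (-1, 2, 0).
Doing the same for each uj gives P = [[-1, 1, 2], [2, -2, 0], [0, -2, 1]].

[[-1, 1, 2], [2, -2, 0], [0, -2, 1]]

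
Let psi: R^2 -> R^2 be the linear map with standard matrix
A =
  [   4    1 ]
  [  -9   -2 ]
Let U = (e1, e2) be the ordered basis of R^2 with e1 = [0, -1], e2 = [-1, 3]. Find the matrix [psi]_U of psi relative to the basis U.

[[1, 0], [1, 1]]

The j-th column of [psi]_U is [psi(ej)]_U.
psi(e1) = A e1 = [-1, 2] = e1 + e2, so column 1 is [1, 1].
Repeating for e2 and assembling the columns gives [[1, 0], [1, 1]].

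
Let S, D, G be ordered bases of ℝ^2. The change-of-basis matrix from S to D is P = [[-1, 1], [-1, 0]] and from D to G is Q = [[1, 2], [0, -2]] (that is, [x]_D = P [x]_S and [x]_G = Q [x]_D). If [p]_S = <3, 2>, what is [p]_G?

<-7, 6>

First [p]_D = P [p]_S = <-1, -3>.
Then [p]_G = Q [p]_D = <-7, 6>.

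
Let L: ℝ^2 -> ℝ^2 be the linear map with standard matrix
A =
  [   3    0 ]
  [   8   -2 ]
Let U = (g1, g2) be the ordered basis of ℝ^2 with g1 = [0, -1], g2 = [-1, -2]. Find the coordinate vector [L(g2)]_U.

Column 2 of [L]_U is the U-coordinate vector of L(g2).
In standard coordinates L(g2) = A g2 = [-3, -4].
Converting to U: [-3, -4] = -2g1 + 3g2, so the coordinate vector is [-2, 3].

[-2, 3]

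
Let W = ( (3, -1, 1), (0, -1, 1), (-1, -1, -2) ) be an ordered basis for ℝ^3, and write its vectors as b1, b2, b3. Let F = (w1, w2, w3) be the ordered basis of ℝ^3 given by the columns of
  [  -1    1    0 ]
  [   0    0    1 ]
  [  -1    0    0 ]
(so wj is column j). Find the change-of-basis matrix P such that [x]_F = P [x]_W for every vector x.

Take x = bj: its W-coordinates are the j-th standard unit vector, so P e_j — column j of P — equals [bj]_F.
b1 = -w1 + 2w2 - w3, giving column 1 = (-1, 2, -1); repeating for each j gives P = [[-1, -1, 2], [2, -1, 1], [-1, -1, -1]].

[[-1, -1, 2], [2, -1, 1], [-1, -1, -1]]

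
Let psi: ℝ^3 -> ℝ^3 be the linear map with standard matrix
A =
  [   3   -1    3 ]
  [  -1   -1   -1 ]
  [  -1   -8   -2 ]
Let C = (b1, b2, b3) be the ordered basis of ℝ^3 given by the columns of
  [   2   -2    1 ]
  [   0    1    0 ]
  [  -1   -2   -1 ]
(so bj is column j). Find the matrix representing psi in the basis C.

[[-1, -3, 1], [-1, 3, 0], [3, -1, -2]]

Let P have columns b1, ..., b3. Then [psi]_C = P^(-1) A P.
Here det P = -1, so P^(-1) is integer; computing A P first and then P^(-1)(A P) gives [[-1, -3, 1], [-1, 3, 0], [3, -1, -2]].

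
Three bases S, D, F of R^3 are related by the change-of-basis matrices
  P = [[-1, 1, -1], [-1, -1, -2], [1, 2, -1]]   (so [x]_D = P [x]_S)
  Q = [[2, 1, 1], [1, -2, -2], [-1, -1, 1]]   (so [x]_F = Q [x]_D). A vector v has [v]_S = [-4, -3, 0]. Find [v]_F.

First [v]_D = P [v]_S = [1, 7, -10].
Then [v]_F = Q [v]_D = [-1, 7, -18].

[-1, 7, -18]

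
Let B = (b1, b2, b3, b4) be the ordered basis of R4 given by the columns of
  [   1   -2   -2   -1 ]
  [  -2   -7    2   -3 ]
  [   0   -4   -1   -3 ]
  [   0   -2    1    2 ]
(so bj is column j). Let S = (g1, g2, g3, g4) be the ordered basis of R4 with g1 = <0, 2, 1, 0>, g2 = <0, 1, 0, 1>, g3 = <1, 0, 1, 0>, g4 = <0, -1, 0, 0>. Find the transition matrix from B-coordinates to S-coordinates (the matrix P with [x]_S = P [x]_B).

Take x = bj: its B-coordinates are the j-th standard unit vector, so P e_j — column j of P — equals [bj]_S.
b1 = -g1 + 0·g2 + g3 + 0·g4, giving column 1 = <-1, 0, 1, 0>; repeating for each j gives P = [[-1, -2, 1, -2], [0, -2, 1, 2], [1, -2, -2, -1], [0, 1, 1, 1]].

[[-1, -2, 1, -2], [0, -2, 1, 2], [1, -2, -2, -1], [0, 1, 1, 1]]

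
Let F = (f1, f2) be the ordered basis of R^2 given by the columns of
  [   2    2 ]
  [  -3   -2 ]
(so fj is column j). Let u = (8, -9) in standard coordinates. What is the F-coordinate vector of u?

[u]_F is the unique c with M c = u, where M has columns f1, f2.
System: 2c_1 + 2c_2 = 8, -3c_1 - 2c_2 = -9; solving gives c_1 = 1, c_2 = 3.
Check: f1 + 3f2 = (8, -9).

(1, 3)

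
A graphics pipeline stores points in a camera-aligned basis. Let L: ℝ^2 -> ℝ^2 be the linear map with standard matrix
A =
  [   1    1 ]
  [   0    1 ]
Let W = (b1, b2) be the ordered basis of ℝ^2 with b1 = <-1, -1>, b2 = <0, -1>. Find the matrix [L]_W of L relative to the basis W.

[[2, 1], [-1, 0]]

With P the matrix whose columns are b1, b2, [L]_W = P^(-1) A P.
Column by column: L(b1) = A b1 = <-2, -1>; its W-coordinates <2, -1> give column 1.
Continuing for each basis vector yields [L]_W = [[2, 1], [-1, 0]].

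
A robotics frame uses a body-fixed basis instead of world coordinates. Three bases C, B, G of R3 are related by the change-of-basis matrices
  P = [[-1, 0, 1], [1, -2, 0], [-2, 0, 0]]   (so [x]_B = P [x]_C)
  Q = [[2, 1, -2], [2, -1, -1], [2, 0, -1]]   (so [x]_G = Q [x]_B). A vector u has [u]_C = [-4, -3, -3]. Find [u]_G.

[-12, -8, -6]

Apply P to get B-coordinates [1, 2, 8], then Q to get G-coordinates.
The result is [u]_G = [-12, -8, -6].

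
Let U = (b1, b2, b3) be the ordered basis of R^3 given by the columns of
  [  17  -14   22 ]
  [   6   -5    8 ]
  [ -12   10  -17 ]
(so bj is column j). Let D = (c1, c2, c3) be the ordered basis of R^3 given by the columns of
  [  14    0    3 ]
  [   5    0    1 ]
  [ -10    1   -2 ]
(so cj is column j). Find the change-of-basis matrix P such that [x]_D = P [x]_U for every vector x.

Column j of P is [bj]_D, since P maps U-coordinates to D-coordinates.
Expressing b1 in D: b1 = c1 + 0·c2 + c3, so column 1 of P is <1, 0, 1>.
Doing the same for each bj gives P = [[1, -1, 2], [0, 0, -1], [1, 0, -2]].

[[1, -1, 2], [0, 0, -1], [1, 0, -2]]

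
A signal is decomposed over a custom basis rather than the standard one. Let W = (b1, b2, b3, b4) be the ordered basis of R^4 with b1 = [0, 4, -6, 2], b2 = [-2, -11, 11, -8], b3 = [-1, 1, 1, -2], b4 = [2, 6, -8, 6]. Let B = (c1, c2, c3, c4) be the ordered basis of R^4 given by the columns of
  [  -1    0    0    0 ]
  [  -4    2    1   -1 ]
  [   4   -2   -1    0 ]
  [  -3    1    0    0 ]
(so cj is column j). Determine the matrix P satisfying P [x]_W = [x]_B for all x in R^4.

Column j of P is [bj]_B, since P maps W-coordinates to B-coordinates.
Expressing b1 in B: b1 = 0·c1 + 2c2 + 2c3 + 2c4, so column 1 of P is [0, 2, 2, 2].
Doing the same for each bj gives P = [[0, 2, 1, -2], [2, -2, 1, 0], [2, 1, 1, 0], [2, 0, -2, 2]].

[[0, 2, 1, -2], [2, -2, 1, 0], [2, 1, 1, 0], [2, 0, -2, 2]]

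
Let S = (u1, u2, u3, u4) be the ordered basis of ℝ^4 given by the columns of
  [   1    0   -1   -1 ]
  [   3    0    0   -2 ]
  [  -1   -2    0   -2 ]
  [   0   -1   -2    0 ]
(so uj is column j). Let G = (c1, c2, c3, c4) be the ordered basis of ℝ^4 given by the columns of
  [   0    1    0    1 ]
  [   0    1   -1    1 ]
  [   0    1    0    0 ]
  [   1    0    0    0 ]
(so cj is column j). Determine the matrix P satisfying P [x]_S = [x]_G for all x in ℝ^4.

[[0, -1, -2, 0], [-1, -2, 0, -2], [-2, 0, -1, 1], [2, 2, -1, 1]]

Let M have columns uj and N have columns cj. Then for every x, N [x]_G = x = M [x]_S, so P = N^(-1) M.
Since det N = -1, N^(-1) has integer entries; multiplying gives P = [[0, -1, -2, 0], [-1, -2, 0, -2], [-2, 0, -1, 1], [2, 2, -1, 1]].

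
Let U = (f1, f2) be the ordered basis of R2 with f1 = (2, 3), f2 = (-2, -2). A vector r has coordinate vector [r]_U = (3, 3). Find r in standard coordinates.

(0, 3)

r = M [r]_U, where M has columns f1, f2.
Carrying out the matrix-vector product, r = (0, 3).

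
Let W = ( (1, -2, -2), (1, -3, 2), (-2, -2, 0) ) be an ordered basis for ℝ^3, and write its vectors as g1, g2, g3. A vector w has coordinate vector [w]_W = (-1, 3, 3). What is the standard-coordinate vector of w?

By definition w = -g1 + 3g2 + 3g3.
Summing componentwise gives (-4, -13, 8).

(-4, -13, 8)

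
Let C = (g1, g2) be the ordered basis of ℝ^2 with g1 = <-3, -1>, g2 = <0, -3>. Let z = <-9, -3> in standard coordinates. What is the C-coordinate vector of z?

We seek scalars with c_1 g1 + c_2 g2 = z; equivalently solve M c = z where the columns of M are g1, g2.
System: -3c_1 + 0c_2 = -9, -c_1 - 3c_2 = -3; solving gives c_1 = 3, c_2 = 0.
Check: 3g1 + 0·g2 = <-9, -3>.

<3, 0>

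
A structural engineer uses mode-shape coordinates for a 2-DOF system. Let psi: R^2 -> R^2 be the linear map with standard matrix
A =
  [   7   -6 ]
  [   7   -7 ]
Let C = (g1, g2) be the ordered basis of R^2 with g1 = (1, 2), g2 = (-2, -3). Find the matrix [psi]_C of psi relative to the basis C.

Let P have columns g1, g2. Then [psi]_C = P^(-1) A P.
Here det P = 1, so P^(-1) is integer; computing A P first and then P^(-1)(A P) gives [[1, 2], [3, -1]].

[[1, 2], [3, -1]]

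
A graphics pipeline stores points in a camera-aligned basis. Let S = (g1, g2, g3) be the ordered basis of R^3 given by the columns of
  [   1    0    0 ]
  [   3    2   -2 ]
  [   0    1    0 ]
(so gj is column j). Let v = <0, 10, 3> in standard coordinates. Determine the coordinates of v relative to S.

<0, 3, -2>

[v]_S is the unique c with M c = v, where M has columns g1, ..., g3.
Solving this 3x3 system gives c = (0, 3, -2).
Check: 0·g1 + 3g2 - 2g3 = <0, 10, 3>.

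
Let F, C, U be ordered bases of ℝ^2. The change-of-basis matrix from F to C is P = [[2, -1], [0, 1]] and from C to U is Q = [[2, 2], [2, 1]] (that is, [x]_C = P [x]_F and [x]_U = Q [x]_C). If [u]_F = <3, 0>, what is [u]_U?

<12, 12>

First [u]_C = P [u]_F = <6, 0>.
Then [u]_U = Q [u]_C = <12, 12>.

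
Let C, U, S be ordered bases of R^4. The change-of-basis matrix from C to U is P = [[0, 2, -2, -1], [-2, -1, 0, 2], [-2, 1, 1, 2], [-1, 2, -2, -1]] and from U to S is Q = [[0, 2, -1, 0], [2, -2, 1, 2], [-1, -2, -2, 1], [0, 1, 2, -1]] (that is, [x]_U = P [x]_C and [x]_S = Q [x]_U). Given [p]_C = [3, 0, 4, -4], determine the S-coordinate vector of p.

Composing the changes, [p]_S = Q P [p]_C.
Q P = [[-2, -3, -1, 2], [0, 11, -7, -6], [7, 0, -2, -8], [-5, -1, 4, 7]]; applying this to [3, 0, 4, -4] gives [-18, -4, 45, -27].

[-18, -4, 45, -27]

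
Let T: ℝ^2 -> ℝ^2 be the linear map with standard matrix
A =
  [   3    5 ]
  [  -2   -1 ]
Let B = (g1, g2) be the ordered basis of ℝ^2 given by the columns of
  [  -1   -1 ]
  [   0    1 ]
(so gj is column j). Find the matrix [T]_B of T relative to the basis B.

The j-th column of [T]_B is [T(gj)]_B.
T(g1) = A g1 = <-3, 2> = g1 + 2g2, so column 1 is <1, 2>.
Repeating for g2 and assembling the columns gives [[1, -3], [2, 1]].

[[1, -3], [2, 1]]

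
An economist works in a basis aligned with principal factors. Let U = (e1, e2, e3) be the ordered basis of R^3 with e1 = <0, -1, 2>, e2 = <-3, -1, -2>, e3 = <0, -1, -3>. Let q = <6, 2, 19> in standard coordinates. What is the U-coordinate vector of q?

<3, -2, -3>

[q]_U is the unique c with M c = q, where M has columns e1, ..., e3.
Solving this 3x3 system gives c = (3, -2, -3).
Check: 3e1 - 2e2 - 3e3 = <6, 2, 19>.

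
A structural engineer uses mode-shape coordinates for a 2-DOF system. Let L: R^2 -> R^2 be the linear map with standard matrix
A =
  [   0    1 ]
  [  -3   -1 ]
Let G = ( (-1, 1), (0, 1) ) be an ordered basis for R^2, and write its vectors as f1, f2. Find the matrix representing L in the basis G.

[[-1, -1], [3, 0]]

The j-th column of [L]_G is [L(fj)]_G.
L(f1) = A f1 = (1, 2) = -f1 + 3f2, so column 1 is (-1, 3).
Repeating for f2 and assembling the columns gives [[-1, -1], [3, 0]].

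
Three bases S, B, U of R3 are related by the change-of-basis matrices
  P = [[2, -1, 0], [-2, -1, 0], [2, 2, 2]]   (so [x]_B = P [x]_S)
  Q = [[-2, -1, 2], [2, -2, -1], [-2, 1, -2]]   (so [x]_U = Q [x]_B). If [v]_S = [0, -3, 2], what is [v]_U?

First [v]_B = P [v]_S = [3, 3, -2].
Then [v]_U = Q [v]_B = [-13, 2, 1].

[-13, 2, 1]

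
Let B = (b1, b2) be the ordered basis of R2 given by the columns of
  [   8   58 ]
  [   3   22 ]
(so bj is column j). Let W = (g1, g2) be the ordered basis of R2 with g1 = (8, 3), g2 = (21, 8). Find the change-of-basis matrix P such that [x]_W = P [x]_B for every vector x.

[[1, 2], [0, 2]]

Let M have columns bj and N have columns gj. Then for every x, N [x]_W = x = M [x]_B, so P = N^(-1) M.
Since det N = 1, N^(-1) has integer entries; multiplying gives P = [[1, 2], [0, 2]].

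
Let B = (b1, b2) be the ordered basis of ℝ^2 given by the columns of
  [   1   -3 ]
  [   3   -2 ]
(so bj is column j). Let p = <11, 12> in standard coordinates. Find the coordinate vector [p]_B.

We seek scalars with c_1 b1 + c_2 b2 = p; equivalently solve M c = p where the columns of M are b1, b2.
System: c_1 - 3c_2 = 11, 3c_1 - 2c_2 = 12; solving gives c_1 = 2, c_2 = -3.
Check: 2b1 - 3b2 = <11, 12>.

<2, -3>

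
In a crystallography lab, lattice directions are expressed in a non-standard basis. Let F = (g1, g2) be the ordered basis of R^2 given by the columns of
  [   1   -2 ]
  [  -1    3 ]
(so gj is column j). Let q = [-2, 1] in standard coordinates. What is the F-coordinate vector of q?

[-4, -1]

We seek scalars with c_1 g1 + c_2 g2 = q; equivalently solve M c = q where the columns of M are g1, g2.
System: c_1 - 2c_2 = -2, -c_1 + 3c_2 = 1; solving gives c_1 = -4, c_2 = -1.
Check: -4g1 - g2 = [-2, 1].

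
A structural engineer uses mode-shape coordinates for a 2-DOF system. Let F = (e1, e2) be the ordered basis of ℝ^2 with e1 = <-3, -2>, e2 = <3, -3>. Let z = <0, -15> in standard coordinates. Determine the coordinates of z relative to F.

Write z = c_1 e1 + c_2 e2 and solve for the c_i.
System: -3c_1 + 3c_2 = 0, -2c_1 - 3c_2 = -15; solving gives c_1 = 3, c_2 = 3.
Check: 3e1 + 3e2 = <0, -15>.

<3, 3>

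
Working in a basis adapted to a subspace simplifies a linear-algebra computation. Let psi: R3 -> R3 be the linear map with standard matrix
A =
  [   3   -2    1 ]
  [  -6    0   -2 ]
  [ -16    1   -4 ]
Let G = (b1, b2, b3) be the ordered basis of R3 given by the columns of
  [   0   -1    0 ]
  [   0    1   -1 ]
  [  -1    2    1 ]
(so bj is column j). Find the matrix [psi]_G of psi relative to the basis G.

The j-th column of [psi]_G is [psi(bj)]_G.
psi(b1) = A b1 = <-1, 2, 4> = -3b1 + b2 - b3, so column 1 is <-3, 1, -1>.
Repeating for b2, b3 and assembling the columns gives [[-3, -2, -2], [1, 3, -3], [-1, 1, -1]].

[[-3, -2, -2], [1, 3, -3], [-1, 1, -1]]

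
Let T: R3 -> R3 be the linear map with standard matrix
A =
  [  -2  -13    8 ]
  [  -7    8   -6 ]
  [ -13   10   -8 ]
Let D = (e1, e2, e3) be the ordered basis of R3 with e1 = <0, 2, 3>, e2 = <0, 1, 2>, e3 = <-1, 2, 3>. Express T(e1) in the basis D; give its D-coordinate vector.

<-2, -2, 2>

Column 1 of [T]_D is the D-coordinate vector of T(e1).
In standard coordinates T(e1) = A e1 = <-2, -2, -4>.
Converting to D: <-2, -2, -4> = -2e1 - 2e2 + 2e3, so the coordinate vector is <-2, -2, 2>.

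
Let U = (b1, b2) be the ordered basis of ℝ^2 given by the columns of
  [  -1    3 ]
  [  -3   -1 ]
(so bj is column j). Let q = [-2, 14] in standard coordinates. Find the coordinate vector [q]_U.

We seek scalars with c_1 b1 + c_2 b2 = q; equivalently solve M c = q where the columns of M are b1, b2.
System: -c_1 + 3c_2 = -2, -3c_1 - c_2 = 14; solving gives c_1 = -4, c_2 = -2.
Check: -4b1 - 2b2 = [-2, 14].

[-4, -2]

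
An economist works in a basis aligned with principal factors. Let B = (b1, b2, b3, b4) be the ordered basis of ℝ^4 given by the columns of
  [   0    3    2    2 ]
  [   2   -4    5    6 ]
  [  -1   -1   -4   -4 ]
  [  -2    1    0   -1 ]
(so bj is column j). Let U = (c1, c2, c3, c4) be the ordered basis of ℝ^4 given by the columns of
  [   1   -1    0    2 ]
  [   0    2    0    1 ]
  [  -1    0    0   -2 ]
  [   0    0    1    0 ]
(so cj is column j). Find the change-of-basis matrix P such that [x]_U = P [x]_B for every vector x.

[[1, 1, 2, 0], [1, -2, 2, 2], [-2, 1, 0, -1], [0, 0, 1, 2]]

Column j of P is [bj]_U, since P maps B-coordinates to U-coordinates.
Expressing b1 in U: b1 = c1 + c2 - 2c3 + 0·c4, so column 1 of P is [1, 1, -2, 0].
Doing the same for each bj gives P = [[1, 1, 2, 0], [1, -2, 2, 2], [-2, 1, 0, -1], [0, 0, 1, 2]].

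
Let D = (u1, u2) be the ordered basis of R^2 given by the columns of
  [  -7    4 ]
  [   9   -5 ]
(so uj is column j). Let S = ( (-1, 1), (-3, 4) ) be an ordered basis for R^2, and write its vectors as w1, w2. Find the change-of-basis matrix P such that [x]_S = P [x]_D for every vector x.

[[1, -1], [2, -1]]

Let M have columns uj and N have columns wj. Then for every x, N [x]_S = x = M [x]_D, so P = N^(-1) M.
Since det N = -1, N^(-1) has integer entries; multiplying gives P = [[1, -1], [2, -1]].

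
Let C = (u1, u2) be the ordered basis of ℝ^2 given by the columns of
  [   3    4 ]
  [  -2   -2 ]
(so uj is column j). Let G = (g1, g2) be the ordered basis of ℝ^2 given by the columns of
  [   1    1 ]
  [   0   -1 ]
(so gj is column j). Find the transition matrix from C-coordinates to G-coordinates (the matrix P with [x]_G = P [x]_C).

[[1, 2], [2, 2]]

Column j of P is [uj]_G, since P maps C-coordinates to G-coordinates.
Expressing u1 in G: u1 = g1 + 2g2, so column 1 of P is (1, 2).
Doing the same for each uj gives P = [[1, 2], [2, 2]].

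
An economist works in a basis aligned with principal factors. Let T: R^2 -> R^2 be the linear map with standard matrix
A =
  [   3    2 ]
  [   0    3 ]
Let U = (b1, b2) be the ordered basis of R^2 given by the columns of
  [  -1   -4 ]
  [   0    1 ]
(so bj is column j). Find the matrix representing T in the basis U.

[[3, -2], [0, 3]]

Let P have columns b1, b2. Then [T]_U = P^(-1) A P.
Here det P = -1, so P^(-1) is integer; computing A P first and then P^(-1)(A P) gives [[3, -2], [0, 3]].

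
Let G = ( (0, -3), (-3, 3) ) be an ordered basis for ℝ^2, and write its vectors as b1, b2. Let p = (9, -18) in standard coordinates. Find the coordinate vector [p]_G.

(3, -3)

Write p = c_1 b1 + c_2 b2 and solve for the c_i.
System: 0c_1 - 3c_2 = 9, -3c_1 + 3c_2 = -18; solving gives c_1 = 3, c_2 = -3.
Check: 3b1 - 3b2 = (9, -18).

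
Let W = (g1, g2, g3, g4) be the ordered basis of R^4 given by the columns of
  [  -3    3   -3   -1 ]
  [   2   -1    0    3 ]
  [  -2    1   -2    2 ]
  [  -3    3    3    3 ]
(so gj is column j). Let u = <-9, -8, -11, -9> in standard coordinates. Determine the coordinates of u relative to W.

[u]_W is the unique c with M c = u, where M has columns g1, ..., g4.
Gaussian elimination on [M | u] yields c = (-1, -3, 2, -3).
Check: -g1 - 3g2 + 2g3 - 3g4 = <-9, -8, -11, -9>.

<-1, -3, 2, -3>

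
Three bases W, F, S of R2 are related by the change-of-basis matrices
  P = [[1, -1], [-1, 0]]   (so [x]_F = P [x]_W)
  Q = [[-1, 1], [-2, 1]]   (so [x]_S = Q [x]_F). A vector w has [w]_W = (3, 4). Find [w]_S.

Apply P to get F-coordinates (-1, -3), then Q to get S-coordinates.
The result is [w]_S = (-2, -1).

(-2, -1)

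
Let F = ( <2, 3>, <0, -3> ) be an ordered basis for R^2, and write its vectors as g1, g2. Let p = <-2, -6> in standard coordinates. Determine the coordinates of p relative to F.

<-1, 1>

Write p = c_1 g1 + c_2 g2 and solve for the c_i.
System: 2c_1 + 0c_2 = -2, 3c_1 - 3c_2 = -6; solving gives c_1 = -1, c_2 = 1.
Check: -g1 + g2 = <-2, -6>.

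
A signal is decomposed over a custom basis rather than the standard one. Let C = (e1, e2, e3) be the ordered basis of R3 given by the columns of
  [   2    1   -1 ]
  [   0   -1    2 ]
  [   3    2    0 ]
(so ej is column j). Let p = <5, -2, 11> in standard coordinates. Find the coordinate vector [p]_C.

[p]_C is the unique c with M c = p, where M has columns e1, ..., e3.
Gaussian elimination on [M | p] yields c = (1, 4, 1).
Check: e1 + 4e2 + e3 = <5, -2, 11>.

<1, 4, 1>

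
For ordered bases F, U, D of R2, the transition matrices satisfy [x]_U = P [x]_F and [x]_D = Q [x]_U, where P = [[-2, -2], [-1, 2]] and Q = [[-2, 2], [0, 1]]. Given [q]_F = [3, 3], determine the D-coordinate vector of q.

First [q]_U = P [q]_F = [-12, 3].
Then [q]_D = Q [q]_U = [30, 3].

[30, 3]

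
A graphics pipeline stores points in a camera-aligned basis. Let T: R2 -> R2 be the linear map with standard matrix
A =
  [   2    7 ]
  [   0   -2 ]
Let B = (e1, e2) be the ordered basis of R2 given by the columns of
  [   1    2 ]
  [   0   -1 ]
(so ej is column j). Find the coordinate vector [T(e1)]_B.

Compute T(e1) = A e1 = [2, 0] in standard coordinates.
Then write this in B-coordinates: solve for y in y_1 e1 + y_2 e2 = [2, 0].
This gives y = [2, 0], which is column 1 of [T]_B.

[2, 0]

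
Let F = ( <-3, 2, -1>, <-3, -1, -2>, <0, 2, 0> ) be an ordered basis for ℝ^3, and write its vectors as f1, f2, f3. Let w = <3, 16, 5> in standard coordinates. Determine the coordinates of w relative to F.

Write w = c_1 f1 + ... + c_3 f3 and solve for the c_i.
Row-reducing the augmented matrix [M | w] gives c = (3, -4, 3).
Check: 3f1 - 4f2 + 3f3 = <3, 16, 5>.

<3, -4, 3>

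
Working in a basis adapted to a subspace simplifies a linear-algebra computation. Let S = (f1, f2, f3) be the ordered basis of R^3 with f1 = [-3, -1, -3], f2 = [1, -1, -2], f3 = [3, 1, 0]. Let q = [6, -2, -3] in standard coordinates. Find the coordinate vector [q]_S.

We seek scalars with c_1 f1 + ... + c_3 f3 = q; equivalently solve M c = q where the columns of M are f1, ..., f3.
Solving this 3x3 system gives c = (-1, 3, 0).
Check: -f1 + 3f2 + 0·f3 = [6, -2, -3].

[-1, 3, 0]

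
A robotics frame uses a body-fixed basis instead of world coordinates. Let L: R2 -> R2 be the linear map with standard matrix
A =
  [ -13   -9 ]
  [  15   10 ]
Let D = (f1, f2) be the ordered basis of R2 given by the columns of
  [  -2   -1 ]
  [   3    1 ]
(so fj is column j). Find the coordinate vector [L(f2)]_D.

Compute L(f2) = A f2 = <4, -5> in standard coordinates.
Then write this in D-coordinates: solve for y in y_1 f1 + y_2 f2 = <4, -5>.
This gives y = <-1, -2>, which is column 2 of [L]_D.

<-1, -2>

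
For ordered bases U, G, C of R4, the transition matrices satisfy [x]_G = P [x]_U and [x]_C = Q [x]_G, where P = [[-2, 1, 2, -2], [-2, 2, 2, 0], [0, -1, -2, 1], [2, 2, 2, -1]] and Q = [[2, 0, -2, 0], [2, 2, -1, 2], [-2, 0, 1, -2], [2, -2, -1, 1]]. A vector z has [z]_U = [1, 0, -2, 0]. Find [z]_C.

[-20, -32, 20, -6]

Composing the changes, [z]_C = Q P [z]_U.
Q P = [[-4, 4, 8, -6], [-4, 11, 14, -7], [0, -7, -10, 7], [2, 1, 4, -6]]; applying this to [1, 0, -2, 0] gives [-20, -32, 20, -6].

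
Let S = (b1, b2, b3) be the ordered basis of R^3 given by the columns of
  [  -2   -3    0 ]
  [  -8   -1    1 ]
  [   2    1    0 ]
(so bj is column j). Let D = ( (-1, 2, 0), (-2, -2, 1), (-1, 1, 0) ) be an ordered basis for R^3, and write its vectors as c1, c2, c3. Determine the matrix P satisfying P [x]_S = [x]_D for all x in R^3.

[[-2, 0, 1], [2, 1, 0], [0, 1, -1]]

Take x = bj: its S-coordinates are the j-th standard unit vector, so P e_j — column j of P — equals [bj]_D.
b1 = -2c1 + 2c2 + 0·c3, giving column 1 = (-2, 2, 0); repeating for each j gives P = [[-2, 0, 1], [2, 1, 0], [0, 1, -1]].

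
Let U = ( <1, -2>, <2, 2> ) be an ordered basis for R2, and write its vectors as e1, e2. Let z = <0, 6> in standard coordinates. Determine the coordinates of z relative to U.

We seek scalars with c_1 e1 + c_2 e2 = z; equivalently solve M c = z where the columns of M are e1, e2.
System: c_1 + 2c_2 = 0, -2c_1 + 2c_2 = 6; solving gives c_1 = -2, c_2 = 1.
Check: -2e1 + e2 = <0, 6>.

<-2, 1>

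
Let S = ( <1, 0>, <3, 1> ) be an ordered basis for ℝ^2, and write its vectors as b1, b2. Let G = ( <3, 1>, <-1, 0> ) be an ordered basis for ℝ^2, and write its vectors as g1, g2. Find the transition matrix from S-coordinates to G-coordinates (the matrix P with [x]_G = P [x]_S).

Take x = bj: its S-coordinates are the j-th standard unit vector, so P e_j — column j of P — equals [bj]_G.
b1 = 0·g1 - g2, giving column 1 = <0, -1>; repeating for each j gives P = [[0, 1], [-1, 0]].

[[0, 1], [-1, 0]]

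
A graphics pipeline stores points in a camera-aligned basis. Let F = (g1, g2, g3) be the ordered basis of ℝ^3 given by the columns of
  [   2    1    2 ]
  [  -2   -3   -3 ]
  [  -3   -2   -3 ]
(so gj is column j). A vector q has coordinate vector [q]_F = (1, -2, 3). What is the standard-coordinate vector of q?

(6, -5, -8)

By definition q = g1 - 2g2 + 3g3.
Summing componentwise gives (6, -5, -8).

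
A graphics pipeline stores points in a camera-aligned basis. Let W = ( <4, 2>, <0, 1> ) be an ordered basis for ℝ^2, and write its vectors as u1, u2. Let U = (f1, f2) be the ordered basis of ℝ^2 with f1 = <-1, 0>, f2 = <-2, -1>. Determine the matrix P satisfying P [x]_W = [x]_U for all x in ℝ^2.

Let M have columns uj and N have columns fj. Then for every x, N [x]_U = x = M [x]_W, so P = N^(-1) M.
Since det N = 1, N^(-1) has integer entries; multiplying gives P = [[0, 2], [-2, -1]].

[[0, 2], [-2, -1]]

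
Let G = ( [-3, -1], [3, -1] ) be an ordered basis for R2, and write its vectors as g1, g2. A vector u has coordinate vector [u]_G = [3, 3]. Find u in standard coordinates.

[0, -6]

By definition u = 3g1 + 3g2.
Summing componentwise gives [0, -6].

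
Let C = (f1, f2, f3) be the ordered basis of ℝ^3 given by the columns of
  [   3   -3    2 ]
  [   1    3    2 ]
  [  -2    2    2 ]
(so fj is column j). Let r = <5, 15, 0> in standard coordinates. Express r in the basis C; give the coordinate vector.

[r]_C is the unique c with M c = r, where M has columns f1, ..., f3.
Solving this 3x3 system gives c = (4, 3, 1).
Check: 4f1 + 3f2 + f3 = <5, 15, 0>.

<4, 3, 1>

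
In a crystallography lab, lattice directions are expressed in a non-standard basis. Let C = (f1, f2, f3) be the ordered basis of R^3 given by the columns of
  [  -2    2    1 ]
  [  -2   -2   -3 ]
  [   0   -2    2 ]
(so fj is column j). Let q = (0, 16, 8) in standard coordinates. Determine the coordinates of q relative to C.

(-4, -4, 0)

Write q = c_1 f1 + ... + c_3 f3 and solve for the c_i.
Row-reducing the augmented matrix [M | q] gives c = (-4, -4, 0).
Check: -4f1 - 4f2 + 0·f3 = (0, 16, 8).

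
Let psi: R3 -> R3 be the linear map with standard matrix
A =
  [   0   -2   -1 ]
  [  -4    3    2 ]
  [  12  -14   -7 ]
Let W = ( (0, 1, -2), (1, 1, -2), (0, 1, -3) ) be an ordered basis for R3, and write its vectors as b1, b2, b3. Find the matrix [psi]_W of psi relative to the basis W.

The j-th column of [psi]_W is [psi(bj)]_W.
psi(b1) = A b1 = (0, -1, 0) = -3b1 + 0·b2 + 2b3, so column 1 is (-3, 0, 2).
Repeating for b2, b3 and assembling the columns gives [[-3, -3, -3], [0, 0, 1], [2, -2, -1]].

[[-3, -3, -3], [0, 0, 1], [2, -2, -1]]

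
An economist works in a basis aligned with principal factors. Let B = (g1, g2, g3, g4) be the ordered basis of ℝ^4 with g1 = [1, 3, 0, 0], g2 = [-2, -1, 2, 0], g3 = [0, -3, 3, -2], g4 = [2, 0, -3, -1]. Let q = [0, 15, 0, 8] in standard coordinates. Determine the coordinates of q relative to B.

[q]_B is the unique c with M c = q, where M has columns g1, ..., g4.
Gaussian elimination on [M | q] yields c = (2, -3, -2, -4).
Check: 2g1 - 3g2 - 2g3 - 4g4 = [0, 15, 0, 8].

[2, -3, -2, -4]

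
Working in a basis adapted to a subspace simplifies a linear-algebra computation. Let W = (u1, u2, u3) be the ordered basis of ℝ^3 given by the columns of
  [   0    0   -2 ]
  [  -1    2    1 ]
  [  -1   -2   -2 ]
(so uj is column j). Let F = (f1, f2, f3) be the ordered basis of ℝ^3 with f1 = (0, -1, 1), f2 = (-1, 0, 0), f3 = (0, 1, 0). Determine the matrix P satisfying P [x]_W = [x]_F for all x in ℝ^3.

[[-1, -2, -2], [0, 0, 2], [-2, 0, -1]]

Let M have columns uj and N have columns fj. Then for every x, N [x]_F = x = M [x]_W, so P = N^(-1) M.
Since det N = -1, N^(-1) has integer entries; multiplying gives P = [[-1, -2, -2], [0, 0, 2], [-2, 0, -1]].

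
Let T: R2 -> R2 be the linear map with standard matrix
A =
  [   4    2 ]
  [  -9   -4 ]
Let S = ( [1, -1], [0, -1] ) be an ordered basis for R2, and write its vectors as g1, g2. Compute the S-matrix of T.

[[2, -2], [3, -2]]

With P the matrix whose columns are g1, g2, [T]_S = P^(-1) A P.
Column by column: T(g1) = A g1 = [2, -5]; its S-coordinates [2, 3] give column 1.
Continuing for each basis vector yields [T]_S = [[2, -2], [3, -2]].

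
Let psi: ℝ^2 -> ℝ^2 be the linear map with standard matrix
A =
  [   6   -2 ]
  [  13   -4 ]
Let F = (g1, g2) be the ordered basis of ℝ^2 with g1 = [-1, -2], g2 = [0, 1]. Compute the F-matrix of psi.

[[2, 2], [-1, 0]]

Let P have columns g1, g2. Then [psi]_F = P^(-1) A P.
Here det P = -1, so P^(-1) is integer; computing A P first and then P^(-1)(A P) gives [[2, 2], [-1, 0]].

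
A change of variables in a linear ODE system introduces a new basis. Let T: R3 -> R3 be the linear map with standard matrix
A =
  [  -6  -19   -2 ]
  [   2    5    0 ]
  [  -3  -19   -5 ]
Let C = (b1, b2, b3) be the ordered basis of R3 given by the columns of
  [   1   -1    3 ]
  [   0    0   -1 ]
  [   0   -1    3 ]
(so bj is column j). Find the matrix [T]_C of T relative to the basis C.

[[-3, 0, 0], [-3, -2, 2], [-2, 2, -1]]

With P the matrix whose columns are b1, ..., b3, [T]_C = P^(-1) A P.
Column by column: T(b1) = A b1 = (-6, 2, -3); its C-coordinates (-3, -3, -2) give column 1.
Continuing for each basis vector yields [T]_C = [[-3, 0, 0], [-3, -2, 2], [-2, 2, -1]].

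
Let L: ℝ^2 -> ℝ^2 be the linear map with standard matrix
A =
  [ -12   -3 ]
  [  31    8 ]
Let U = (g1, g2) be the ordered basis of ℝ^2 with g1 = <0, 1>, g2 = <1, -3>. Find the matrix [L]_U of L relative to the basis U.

Let P have columns g1, g2. Then [L]_U = P^(-1) A P.
Here det P = -1, so P^(-1) is integer; computing A P first and then P^(-1)(A P) gives [[-1, -2], [-3, -3]].

[[-1, -2], [-3, -3]]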